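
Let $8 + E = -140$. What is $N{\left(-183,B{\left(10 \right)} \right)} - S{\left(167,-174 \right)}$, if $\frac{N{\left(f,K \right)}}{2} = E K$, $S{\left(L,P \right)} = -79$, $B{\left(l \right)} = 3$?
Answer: $-809$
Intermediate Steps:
$E = -148$ ($E = -8 - 140 = -148$)
$N{\left(f,K \right)} = - 296 K$ ($N{\left(f,K \right)} = 2 \left(- 148 K\right) = - 296 K$)
$N{\left(-183,B{\left(10 \right)} \right)} - S{\left(167,-174 \right)} = \left(-296\right) 3 - -79 = -888 + 79 = -809$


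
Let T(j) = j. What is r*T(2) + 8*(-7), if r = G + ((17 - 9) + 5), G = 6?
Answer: -18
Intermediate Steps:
r = 19 (r = 6 + ((17 - 9) + 5) = 6 + (8 + 5) = 6 + 13 = 19)
r*T(2) + 8*(-7) = 19*2 + 8*(-7) = 38 - 56 = -18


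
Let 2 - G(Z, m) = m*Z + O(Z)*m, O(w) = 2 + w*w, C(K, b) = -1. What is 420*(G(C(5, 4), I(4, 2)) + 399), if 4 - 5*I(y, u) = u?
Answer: 168084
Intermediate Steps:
O(w) = 2 + w**2
I(y, u) = 4/5 - u/5
G(Z, m) = 2 - Z*m - m*(2 + Z**2) (G(Z, m) = 2 - (m*Z + (2 + Z**2)*m) = 2 - (Z*m + m*(2 + Z**2)) = 2 + (-Z*m - m*(2 + Z**2)) = 2 - Z*m - m*(2 + Z**2))
420*(G(C(5, 4), I(4, 2)) + 399) = 420*((2 - 1*(-1)*(4/5 - 1/5*2) - (4/5 - 1/5*2)*(2 + (-1)**2)) + 399) = 420*((2 - 1*(-1)*(4/5 - 2/5) - (4/5 - 2/5)*(2 + 1)) + 399) = 420*((2 - 1*(-1)*2/5 - 1*2/5*3) + 399) = 420*((2 + 2/5 - 6/5) + 399) = 420*(6/5 + 399) = 420*(2001/5) = 168084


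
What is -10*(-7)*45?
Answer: 3150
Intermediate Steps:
-10*(-7)*45 = 70*45 = 3150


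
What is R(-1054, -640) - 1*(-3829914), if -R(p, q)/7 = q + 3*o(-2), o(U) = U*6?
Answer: 3834646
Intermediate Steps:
o(U) = 6*U
R(p, q) = 252 - 7*q (R(p, q) = -7*(q + 3*(6*(-2))) = -7*(q + 3*(-12)) = -7*(q - 36) = -7*(-36 + q) = 252 - 7*q)
R(-1054, -640) - 1*(-3829914) = (252 - 7*(-640)) - 1*(-3829914) = (252 + 4480) + 3829914 = 4732 + 3829914 = 3834646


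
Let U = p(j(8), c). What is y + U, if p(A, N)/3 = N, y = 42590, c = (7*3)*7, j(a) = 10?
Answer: 43031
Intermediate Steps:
c = 147 (c = 21*7 = 147)
p(A, N) = 3*N
U = 441 (U = 3*147 = 441)
y + U = 42590 + 441 = 43031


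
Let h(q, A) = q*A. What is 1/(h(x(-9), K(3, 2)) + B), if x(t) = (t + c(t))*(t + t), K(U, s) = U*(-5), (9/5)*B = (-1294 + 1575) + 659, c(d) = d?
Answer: -9/39040 ≈ -0.00023053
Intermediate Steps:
B = 4700/9 (B = 5*((-1294 + 1575) + 659)/9 = 5*(281 + 659)/9 = (5/9)*940 = 4700/9 ≈ 522.22)
K(U, s) = -5*U
x(t) = 4*t² (x(t) = (t + t)*(t + t) = (2*t)*(2*t) = 4*t²)
h(q, A) = A*q
1/(h(x(-9), K(3, 2)) + B) = 1/((-5*3)*(4*(-9)²) + 4700/9) = 1/(-60*81 + 4700/9) = 1/(-15*324 + 4700/9) = 1/(-4860 + 4700/9) = 1/(-39040/9) = -9/39040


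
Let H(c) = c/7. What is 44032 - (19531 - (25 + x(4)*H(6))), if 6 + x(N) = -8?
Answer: 24514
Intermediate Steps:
H(c) = c/7 (H(c) = c*(1/7) = c/7)
x(N) = -14 (x(N) = -6 - 8 = -14)
44032 - (19531 - (25 + x(4)*H(6))) = 44032 - (19531 - (25 - 2*6)) = 44032 - (19531 - (25 - 14*6/7)) = 44032 - (19531 - (25 - 12)) = 44032 - (19531 - 1*13) = 44032 - (19531 - 13) = 44032 - 1*19518 = 44032 - 19518 = 24514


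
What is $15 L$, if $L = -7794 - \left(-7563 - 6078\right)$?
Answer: $87705$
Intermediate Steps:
$L = 5847$ ($L = -7794 - -13641 = -7794 + 13641 = 5847$)
$15 L = 15 \cdot 5847 = 87705$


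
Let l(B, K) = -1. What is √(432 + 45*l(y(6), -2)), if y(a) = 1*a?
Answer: 3*√43 ≈ 19.672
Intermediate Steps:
y(a) = a
√(432 + 45*l(y(6), -2)) = √(432 + 45*(-1)) = √(432 - 45) = √387 = 3*√43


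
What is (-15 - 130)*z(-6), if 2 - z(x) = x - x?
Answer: -290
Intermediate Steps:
z(x) = 2 (z(x) = 2 - (x - x) = 2 - 1*0 = 2 + 0 = 2)
(-15 - 130)*z(-6) = (-15 - 130)*2 = -145*2 = -290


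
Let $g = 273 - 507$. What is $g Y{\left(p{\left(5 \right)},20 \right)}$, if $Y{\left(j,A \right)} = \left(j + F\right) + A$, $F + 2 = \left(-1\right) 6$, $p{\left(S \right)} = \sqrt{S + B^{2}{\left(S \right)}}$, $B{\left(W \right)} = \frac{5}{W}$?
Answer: $-2808 - 234 \sqrt{6} \approx -3381.2$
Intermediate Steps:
$g = -234$
$p{\left(S \right)} = \sqrt{S + \frac{25}{S^{2}}}$ ($p{\left(S \right)} = \sqrt{S + \left(\frac{5}{S}\right)^{2}} = \sqrt{S + \frac{25}{S^{2}}}$)
$F = -8$ ($F = -2 - 6 = -8$)
$Y{\left(j,A \right)} = -8 + A + j$ ($Y{\left(j,A \right)} = \left(j - 8\right) + A = \left(-8 + j\right) + A = -8 + A + j$)
$g Y{\left(p{\left(5 \right)},20 \right)} = - 234 \left(-8 + 20 + \sqrt{5 + \frac{25}{25}}\right) = - 234 \left(-8 + 20 + \sqrt{5 + 25 \cdot \frac{1}{25}}\right) = - 234 \left(-8 + 20 + \sqrt{5 + 1}\right) = - 234 \left(-8 + 20 + \sqrt{6}\right) = - 234 \left(12 + \sqrt{6}\right) = -2808 - 234 \sqrt{6}$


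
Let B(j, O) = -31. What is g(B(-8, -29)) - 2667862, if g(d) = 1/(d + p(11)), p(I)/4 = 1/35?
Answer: -2883958857/1081 ≈ -2.6679e+6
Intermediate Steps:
p(I) = 4/35 (p(I) = 4*(1/35) = 4/35)
g(d) = 1/(4/35 + d) (g(d) = 1/(d + 4/35) = 1/(4/35 + d))
g(B(-8, -29)) - 2667862 = 35/(4 + 35*(-31)) - 2667862 = 35/(4 - 1085) - 2667862 = 35/(-1081) - 2667862 = 35*(-1/1081) - 2667862 = -35/1081 - 2667862 = -2883958857/1081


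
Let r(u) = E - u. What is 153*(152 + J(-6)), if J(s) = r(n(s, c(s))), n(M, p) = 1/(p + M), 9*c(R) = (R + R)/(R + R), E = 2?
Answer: 1250163/53 ≈ 23588.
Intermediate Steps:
c(R) = ⅑ (c(R) = ((R + R)/(R + R))/9 = ((2*R)/((2*R)))/9 = ((2*R)*(1/(2*R)))/9 = (⅑)*1 = ⅑)
n(M, p) = 1/(M + p)
r(u) = 2 - u
J(s) = 2 - 1/(⅑ + s) (J(s) = 2 - 1/(s + ⅑) = 2 - 1/(⅑ + s))
153*(152 + J(-6)) = 153*(152 + (-7 + 18*(-6))/(1 + 9*(-6))) = 153*(152 + (-7 - 108)/(1 - 54)) = 153*(152 - 115/(-53)) = 153*(152 - 1/53*(-115)) = 153*(152 + 115/53) = 153*(8171/53) = 1250163/53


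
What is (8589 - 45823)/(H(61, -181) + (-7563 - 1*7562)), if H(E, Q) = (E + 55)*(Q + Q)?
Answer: 37234/57117 ≈ 0.65189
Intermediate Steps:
H(E, Q) = 2*Q*(55 + E) (H(E, Q) = (55 + E)*(2*Q) = 2*Q*(55 + E))
(8589 - 45823)/(H(61, -181) + (-7563 - 1*7562)) = (8589 - 45823)/(2*(-181)*(55 + 61) + (-7563 - 1*7562)) = -37234/(2*(-181)*116 + (-7563 - 7562)) = -37234/(-41992 - 15125) = -37234/(-57117) = -37234*(-1/57117) = 37234/57117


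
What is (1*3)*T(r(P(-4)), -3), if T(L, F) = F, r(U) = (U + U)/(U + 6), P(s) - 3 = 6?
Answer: -9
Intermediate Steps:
P(s) = 9 (P(s) = 3 + 6 = 9)
r(U) = 2*U/(6 + U) (r(U) = (2*U)/(6 + U) = 2*U/(6 + U))
(1*3)*T(r(P(-4)), -3) = (1*3)*(-3) = 3*(-3) = -9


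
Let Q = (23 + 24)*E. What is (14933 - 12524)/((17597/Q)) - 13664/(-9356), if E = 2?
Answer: 589768546/41159383 ≈ 14.329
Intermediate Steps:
Q = 94 (Q = (23 + 24)*2 = 47*2 = 94)
(14933 - 12524)/((17597/Q)) - 13664/(-9356) = (14933 - 12524)/((17597/94)) - 13664/(-9356) = 2409/((17597*(1/94))) - 13664*(-1/9356) = 2409/(17597/94) + 3416/2339 = 2409*(94/17597) + 3416/2339 = 226446/17597 + 3416/2339 = 589768546/41159383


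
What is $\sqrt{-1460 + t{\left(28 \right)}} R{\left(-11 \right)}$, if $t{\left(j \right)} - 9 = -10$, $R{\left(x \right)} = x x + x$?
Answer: $110 i \sqrt{1461} \approx 4204.5 i$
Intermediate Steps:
$R{\left(x \right)} = x + x^{2}$ ($R{\left(x \right)} = x^{2} + x = x + x^{2}$)
$t{\left(j \right)} = -1$ ($t{\left(j \right)} = 9 - 10 = -1$)
$\sqrt{-1460 + t{\left(28 \right)}} R{\left(-11 \right)} = \sqrt{-1460 - 1} \left(- 11 \left(1 - 11\right)\right) = \sqrt{-1461} \left(\left(-11\right) \left(-10\right)\right) = i \sqrt{1461} \cdot 110 = 110 i \sqrt{1461}$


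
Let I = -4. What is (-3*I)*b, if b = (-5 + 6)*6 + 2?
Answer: 96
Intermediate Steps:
b = 8 (b = 1*6 + 2 = 6 + 2 = 8)
(-3*I)*b = -3*(-4)*8 = 12*8 = 96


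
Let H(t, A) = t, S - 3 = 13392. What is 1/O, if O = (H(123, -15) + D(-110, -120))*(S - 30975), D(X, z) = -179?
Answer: 1/984480 ≈ 1.0158e-6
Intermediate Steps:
S = 13395 (S = 3 + 13392 = 13395)
O = 984480 (O = (123 - 179)*(13395 - 30975) = -56*(-17580) = 984480)
1/O = 1/984480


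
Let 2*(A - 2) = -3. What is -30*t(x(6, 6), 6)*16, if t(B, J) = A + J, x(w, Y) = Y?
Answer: -3120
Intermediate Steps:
A = ½ (A = 2 + (½)*(-3) = 2 - 3/2 = ½ ≈ 0.50000)
t(B, J) = ½ + J
-30*t(x(6, 6), 6)*16 = -30*(½ + 6)*16 = -30*13/2*16 = -195*16 = -3120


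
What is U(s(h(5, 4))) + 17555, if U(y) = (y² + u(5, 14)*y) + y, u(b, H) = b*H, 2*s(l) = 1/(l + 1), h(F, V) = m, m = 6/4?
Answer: 439231/25 ≈ 17569.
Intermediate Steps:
m = 3/2 (m = 6*(¼) = 3/2 ≈ 1.5000)
h(F, V) = 3/2
s(l) = 1/(2*(1 + l)) (s(l) = 1/(2*(l + 1)) = 1/(2*(1 + l)))
u(b, H) = H*b
U(y) = y² + 71*y (U(y) = (y² + (14*5)*y) + y = (y² + 70*y) + y = y² + 71*y)
U(s(h(5, 4))) + 17555 = (1/(2*(1 + 3/2)))*(71 + 1/(2*(1 + 3/2))) + 17555 = (1/(2*(5/2)))*(71 + 1/(2*(5/2))) + 17555 = ((½)*(⅖))*(71 + (½)*(⅖)) + 17555 = (71 + ⅕)/5 + 17555 = (⅕)*(356/5) + 17555 = 356/25 + 17555 = 439231/25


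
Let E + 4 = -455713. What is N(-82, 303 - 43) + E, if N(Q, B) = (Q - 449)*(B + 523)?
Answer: -871490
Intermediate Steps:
E = -455717 (E = -4 - 455713 = -455717)
N(Q, B) = (-449 + Q)*(523 + B)
N(-82, 303 - 43) + E = (-234827 - 449*(303 - 43) + 523*(-82) + (303 - 43)*(-82)) - 455717 = (-234827 - 449*260 - 42886 + 260*(-82)) - 455717 = (-234827 - 116740 - 42886 - 21320) - 455717 = -415773 - 455717 = -871490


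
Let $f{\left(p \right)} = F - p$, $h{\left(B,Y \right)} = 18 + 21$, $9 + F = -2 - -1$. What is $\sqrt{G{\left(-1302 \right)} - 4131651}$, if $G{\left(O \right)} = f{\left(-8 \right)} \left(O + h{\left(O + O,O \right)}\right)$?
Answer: $55 i \sqrt{1365} \approx 2032.0 i$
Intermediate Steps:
$F = -10$ ($F = -9 - 1 = -10$)
$h{\left(B,Y \right)} = 39$
$f{\left(p \right)} = -10 - p$
$G{\left(O \right)} = -78 - 2 O$ ($G{\left(O \right)} = \left(-10 - -8\right) \left(O + 39\right) = \left(-10 + 8\right) \left(39 + O\right) = - 2 \left(39 + O\right) = -78 - 2 O$)
$\sqrt{G{\left(-1302 \right)} - 4131651} = \sqrt{\left(-78 - -2604\right) - 4131651} = \sqrt{\left(-78 + 2604\right) - 4131651} = \sqrt{2526 - 4131651} = \sqrt{-4129125} = 55 i \sqrt{1365}$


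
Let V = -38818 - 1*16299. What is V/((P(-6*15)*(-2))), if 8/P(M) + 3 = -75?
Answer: -2149563/8 ≈ -2.6870e+5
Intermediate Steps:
P(M) = -4/39 (P(M) = 8/(-3 - 75) = 8/(-78) = 8*(-1/78) = -4/39)
V = -55117 (V = -38818 - 16299 = -55117)
V/((P(-6*15)*(-2))) = -55117/((-4/39*(-2))) = -55117/8/39 = -55117*39/8 = -2149563/8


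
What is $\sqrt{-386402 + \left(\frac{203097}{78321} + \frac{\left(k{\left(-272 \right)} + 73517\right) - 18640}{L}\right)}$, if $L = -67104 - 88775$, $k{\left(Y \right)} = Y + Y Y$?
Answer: $\frac{2 i \sqrt{1599803149113896943539281}}{4069533053} \approx 621.61 i$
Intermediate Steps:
$k{\left(Y \right)} = Y + Y^{2}$
$L = -155879$ ($L = -67104 - 88775 = -155879$)
$\sqrt{-386402 + \left(\frac{203097}{78321} + \frac{\left(k{\left(-272 \right)} + 73517\right) - 18640}{L}\right)} = \sqrt{-386402 + \left(\frac{203097}{78321} + \frac{\left(- 272 \left(1 - 272\right) + 73517\right) - 18640}{-155879}\right)} = \sqrt{-386402 + \left(203097 \cdot \frac{1}{78321} + \left(\left(\left(-272\right) \left(-271\right) + 73517\right) - 18640\right) \left(- \frac{1}{155879}\right)\right)} = \sqrt{-386402 + \left(\frac{67699}{26107} + \left(\left(73712 + 73517\right) - 18640\right) \left(- \frac{1}{155879}\right)\right)} = \sqrt{-386402 + \left(\frac{67699}{26107} + \left(147229 - 18640\right) \left(- \frac{1}{155879}\right)\right)} = \sqrt{-386402 + \left(\frac{67699}{26107} + 128589 \left(- \frac{1}{155879}\right)\right)} = \sqrt{-386402 + \left(\frac{67699}{26107} - \frac{128589}{155879}\right)} = \sqrt{-386402 + \frac{7195779398}{4069533053}} = \sqrt{- \frac{1572468514965908}{4069533053}} = \frac{2 i \sqrt{1599803149113896943539281}}{4069533053}$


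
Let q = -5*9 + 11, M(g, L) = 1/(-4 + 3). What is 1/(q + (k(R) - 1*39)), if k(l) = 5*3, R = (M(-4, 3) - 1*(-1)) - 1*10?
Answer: -1/58 ≈ -0.017241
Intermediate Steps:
M(g, L) = -1 (M(g, L) = 1/(-1) = -1)
R = -10 (R = (-1 - 1*(-1)) - 1*10 = (-1 + 1) - 10 = 0 - 10 = -10)
q = -34 (q = -45 + 11 = -34)
k(l) = 15
1/(q + (k(R) - 1*39)) = 1/(-34 + (15 - 1*39)) = 1/(-34 + (15 - 39)) = 1/(-34 - 24) = 1/(-58) = -1/58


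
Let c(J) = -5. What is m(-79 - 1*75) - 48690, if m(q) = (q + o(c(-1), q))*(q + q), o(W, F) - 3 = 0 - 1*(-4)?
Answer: -3414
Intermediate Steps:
o(W, F) = 7 (o(W, F) = 3 + (0 - 1*(-4)) = 3 + (0 + 4) = 3 + 4 = 7)
m(q) = 2*q*(7 + q) (m(q) = (q + 7)*(q + q) = (7 + q)*(2*q) = 2*q*(7 + q))
m(-79 - 1*75) - 48690 = 2*(-79 - 1*75)*(7 + (-79 - 1*75)) - 48690 = 2*(-79 - 75)*(7 + (-79 - 75)) - 48690 = 2*(-154)*(7 - 154) - 48690 = 2*(-154)*(-147) - 48690 = 45276 - 48690 = -3414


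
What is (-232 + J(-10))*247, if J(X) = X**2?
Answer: -32604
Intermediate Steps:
(-232 + J(-10))*247 = (-232 + (-10)**2)*247 = (-232 + 100)*247 = -132*247 = -32604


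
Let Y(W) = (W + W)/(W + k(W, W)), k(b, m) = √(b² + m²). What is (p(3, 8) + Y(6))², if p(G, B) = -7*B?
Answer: 3372 - 232*√2 ≈ 3043.9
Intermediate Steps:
Y(W) = 2*W/(W + √2*√(W²)) (Y(W) = (W + W)/(W + √(W² + W²)) = (2*W)/(W + √(2*W²)) = (2*W)/(W + √2*√(W²)) = 2*W/(W + √2*√(W²)))
(p(3, 8) + Y(6))² = (-7*8 + 2*6/(6 + √2*√(6²)))² = (-56 + 2*6/(6 + √2*√36))² = (-56 + 2*6/(6 + √2*6))² = (-56 + 2*6/(6 + 6*√2))² = (-56 + 12/(6 + 6*√2))²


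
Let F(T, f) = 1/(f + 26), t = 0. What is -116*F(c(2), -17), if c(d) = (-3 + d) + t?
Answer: -116/9 ≈ -12.889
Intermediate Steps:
c(d) = -3 + d (c(d) = (-3 + d) + 0 = -3 + d)
F(T, f) = 1/(26 + f)
-116*F(c(2), -17) = -116/(26 - 17) = -116/9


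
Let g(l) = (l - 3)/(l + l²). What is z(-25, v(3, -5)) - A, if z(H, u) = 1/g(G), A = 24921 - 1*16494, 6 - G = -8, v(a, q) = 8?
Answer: -92487/11 ≈ -8407.9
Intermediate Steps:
G = 14 (G = 6 - 1*(-8) = 6 + 8 = 14)
g(l) = (-3 + l)/(l + l²)
A = 8427 (A = 24921 - 16494 = 8427)
z(H, u) = 210/11 (z(H, u) = 1/((-3 + 14)/(14*(1 + 14))) = 1/((1/14)*11/15) = 1/((1/14)*(1/15)*11) = 1/(11/210) = 210/11)
z(-25, v(3, -5)) - A = 210/11 - 1*8427 = 210/11 - 8427 = -92487/11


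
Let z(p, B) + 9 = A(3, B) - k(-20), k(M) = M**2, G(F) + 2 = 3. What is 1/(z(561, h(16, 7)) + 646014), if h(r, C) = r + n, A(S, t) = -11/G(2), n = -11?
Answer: 1/645594 ≈ 1.5490e-6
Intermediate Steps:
G(F) = 1 (G(F) = -2 + 3 = 1)
A(S, t) = -11 (A(S, t) = -11/1 = -11*1 = -11)
h(r, C) = -11 + r (h(r, C) = r - 11 = -11 + r)
z(p, B) = -420 (z(p, B) = -9 + (-11 - 1*(-20)**2) = -9 + (-11 - 1*400) = -9 + (-11 - 400) = -9 - 411 = -420)
1/(z(561, h(16, 7)) + 646014) = 1/(-420 + 646014) = 1/645594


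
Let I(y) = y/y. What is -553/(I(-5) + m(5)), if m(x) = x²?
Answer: -553/26 ≈ -21.269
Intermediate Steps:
I(y) = 1
-553/(I(-5) + m(5)) = -553/(1 + 5²) = -553/(1 + 25) = -553/26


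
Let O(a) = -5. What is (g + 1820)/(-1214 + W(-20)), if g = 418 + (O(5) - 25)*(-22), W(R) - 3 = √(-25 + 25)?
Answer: -414/173 ≈ -2.3931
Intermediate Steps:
W(R) = 3 (W(R) = 3 + √(-25 + 25) = 3 + √0 = 3 + 0 = 3)
g = 1078 (g = 418 + (-5 - 25)*(-22) = 418 - 30*(-22) = 418 + 660 = 1078)
(g + 1820)/(-1214 + W(-20)) = (1078 + 1820)/(-1214 + 3) = 2898/(-1211) = 2898*(-1/1211) = -414/173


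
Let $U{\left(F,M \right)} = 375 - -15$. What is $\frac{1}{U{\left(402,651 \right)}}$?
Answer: $\frac{1}{390} \approx 0.0025641$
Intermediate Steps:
$U{\left(F,M \right)} = 390$ ($U{\left(F,M \right)} = 375 + 15 = 390$)
$\frac{1}{U{\left(402,651 \right)}} = \frac{1}{390}$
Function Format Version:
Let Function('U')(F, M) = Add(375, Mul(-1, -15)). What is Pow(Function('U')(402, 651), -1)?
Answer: Rational(1, 390) ≈ 0.0025641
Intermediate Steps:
Function('U')(F, M) = 390 (Function('U')(F, M) = Add(375, 15) = 390)
Pow(Function('U')(402, 651), -1) = Pow(390, -1) = Rational(1, 390)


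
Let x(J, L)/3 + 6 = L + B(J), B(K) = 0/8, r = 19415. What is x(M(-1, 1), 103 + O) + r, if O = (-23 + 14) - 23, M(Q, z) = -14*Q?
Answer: 19610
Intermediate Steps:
O = -32 (O = -9 - 23 = -32)
B(K) = 0 (B(K) = 0*(1/8) = 0)
x(J, L) = -18 + 3*L (x(J, L) = -18 + 3*(L + 0) = -18 + 3*L)
x(M(-1, 1), 103 + O) + r = (-18 + 3*(103 - 32)) + 19415 = (-18 + 3*71) + 19415 = (-18 + 213) + 19415 = 195 + 19415 = 19610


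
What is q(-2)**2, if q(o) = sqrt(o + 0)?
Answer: -2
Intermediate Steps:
q(o) = sqrt(o)
q(-2)**2 = (sqrt(-2))**2 = (I*sqrt(2))**2 = -2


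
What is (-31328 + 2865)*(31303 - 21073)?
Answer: -291176490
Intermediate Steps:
(-31328 + 2865)*(31303 - 21073) = -28463*10230 = -291176490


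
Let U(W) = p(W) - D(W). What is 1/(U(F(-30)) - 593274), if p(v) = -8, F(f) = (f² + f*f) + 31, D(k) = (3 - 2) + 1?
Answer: -1/593284 ≈ -1.6855e-6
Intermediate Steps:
D(k) = 2 (D(k) = 1 + 1 = 2)
F(f) = 31 + 2*f² (F(f) = (f² + f²) + 31 = 2*f² + 31 = 31 + 2*f²)
U(W) = -10 (U(W) = -8 - 1*2 = -8 - 2 = -10)
1/(U(F(-30)) - 593274) = 1/(-10 - 593274) = 1/(-593284) = -1/593284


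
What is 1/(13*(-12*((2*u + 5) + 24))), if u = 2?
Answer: -1/5148 ≈ -0.00019425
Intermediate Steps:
1/(13*(-12*((2*u + 5) + 24))) = 1/(13*(-12*((2*2 + 5) + 24))) = 1/(13*(-12*((4 + 5) + 24))) = 1/(13*(-12*(9 + 24))) = 1/(13*(-12*33)) = 1/(13*(-396)) = 1/(-5148) = -1/5148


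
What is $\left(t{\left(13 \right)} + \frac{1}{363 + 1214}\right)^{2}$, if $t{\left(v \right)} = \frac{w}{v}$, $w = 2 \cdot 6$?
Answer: $\frac{358609969}{420291001} \approx 0.85324$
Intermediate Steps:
$w = 12$
$t{\left(v \right)} = \frac{12}{v}$
$\left(t{\left(13 \right)} + \frac{1}{363 + 1214}\right)^{2} = \left(\frac{12}{13} + \frac{1}{363 + 1214}\right)^{2} = \left(12 \cdot \frac{1}{13} + \frac{1}{1577}\right)^{2} = \left(\frac{12}{13} + \frac{1}{1577}\right)^{2} = \left(\frac{18937}{20501}\right)^{2} = \frac{358609969}{420291001}$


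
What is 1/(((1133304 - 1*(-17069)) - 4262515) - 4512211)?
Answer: -1/7624353 ≈ -1.3116e-7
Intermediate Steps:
1/(((1133304 - 1*(-17069)) - 4262515) - 4512211) = 1/(((1133304 + 17069) - 4262515) - 4512211) = 1/((1150373 - 4262515) - 4512211) = 1/(-3112142 - 4512211) = 1/(-7624353) = -1/7624353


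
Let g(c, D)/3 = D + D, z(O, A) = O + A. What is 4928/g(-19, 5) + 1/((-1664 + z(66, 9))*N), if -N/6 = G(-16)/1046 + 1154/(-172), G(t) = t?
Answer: 1184216400419/7209110265 ≈ 164.27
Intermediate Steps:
z(O, A) = A + O
g(c, D) = 6*D (g(c, D) = 3*(D + D) = 3*(2*D) = 6*D)
N = 907377/22489 (N = -6*(-16/1046 + 1154/(-172)) = -6*(-16*1/1046 + 1154*(-1/172)) = -6*(-8/523 - 577/86) = -6*(-302459/44978) = 907377/22489 ≈ 40.348)
4928/g(-19, 5) + 1/((-1664 + z(66, 9))*N) = 4928/((6*5)) + 1/((-1664 + (9 + 66))*(907377/22489)) = 4928/30 + (22489/907377)/(-1664 + 75) = 4928*(1/30) + (22489/907377)/(-1589) = 2464/15 - 1/1589*22489/907377 = 2464/15 - 22489/1441822053 = 1184216400419/7209110265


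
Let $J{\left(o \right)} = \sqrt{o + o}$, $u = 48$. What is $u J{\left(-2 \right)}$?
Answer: $96 i \approx 96.0 i$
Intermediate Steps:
$J{\left(o \right)} = \sqrt{2} \sqrt{o}$ ($J{\left(o \right)} = \sqrt{2 o} = \sqrt{2} \sqrt{o}$)
$u J{\left(-2 \right)} = 48 \sqrt{2} \sqrt{-2} = 48 \sqrt{2} i \sqrt{2} = 48 \cdot 2 i = 96 i$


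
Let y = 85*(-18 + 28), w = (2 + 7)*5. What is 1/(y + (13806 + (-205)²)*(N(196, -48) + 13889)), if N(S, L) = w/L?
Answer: 16/12406164279 ≈ 1.2897e-9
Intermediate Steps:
w = 45 (w = 9*5 = 45)
y = 850 (y = 85*10 = 850)
N(S, L) = 45/L
1/(y + (13806 + (-205)²)*(N(196, -48) + 13889)) = 1/(850 + (13806 + (-205)²)*(45/(-48) + 13889)) = 1/(850 + (13806 + 42025)*(45*(-1/48) + 13889)) = 1/(850 + 55831*(-15/16 + 13889)) = 1/(850 + 55831*(222209/16)) = 1/(850 + 12406150679/16) = 1/(12406164279/16) = 16/12406164279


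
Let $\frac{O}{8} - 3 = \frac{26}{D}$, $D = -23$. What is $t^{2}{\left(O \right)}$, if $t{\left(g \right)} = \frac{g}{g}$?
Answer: $1$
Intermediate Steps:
$O = \frac{344}{23}$ ($O = 24 + 8 \frac{26}{-23} = 24 + 8 \cdot 26 \left(- \frac{1}{23}\right) = 24 + 8 \left(- \frac{26}{23}\right) = 24 - \frac{208}{23} = \frac{344}{23} \approx 14.957$)
$t{\left(g \right)} = 1$
$t^{2}{\left(O \right)} = 1^{2} = 1$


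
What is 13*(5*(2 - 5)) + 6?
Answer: -189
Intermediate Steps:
13*(5*(2 - 5)) + 6 = 13*(5*(-3)) + 6 = 13*(-15) + 6 = -195 + 6 = -189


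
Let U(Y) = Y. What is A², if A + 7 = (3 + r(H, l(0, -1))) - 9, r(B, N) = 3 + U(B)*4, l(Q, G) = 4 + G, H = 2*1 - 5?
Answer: 484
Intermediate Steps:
H = -3 (H = 2 - 5 = -3)
r(B, N) = 3 + 4*B (r(B, N) = 3 + B*4 = 3 + 4*B)
A = -22 (A = -7 + ((3 + (3 + 4*(-3))) - 9) = -7 + ((3 + (3 - 12)) - 9) = -7 + ((3 - 9) - 9) = -7 + (-6 - 9) = -7 - 15 = -22)
A² = (-22)² = 484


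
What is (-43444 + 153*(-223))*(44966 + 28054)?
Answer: -5663650260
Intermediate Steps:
(-43444 + 153*(-223))*(44966 + 28054) = (-43444 - 34119)*73020 = -77563*73020 = -5663650260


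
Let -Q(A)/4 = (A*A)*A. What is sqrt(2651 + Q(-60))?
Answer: sqrt(866651) ≈ 930.94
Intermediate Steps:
Q(A) = -4*A**3 (Q(A) = -4*A*A*A = -4*A**2*A = -4*A**3)
sqrt(2651 + Q(-60)) = sqrt(2651 - 4*(-60)**3) = sqrt(2651 - 4*(-216000)) = sqrt(2651 + 864000) = sqrt(866651)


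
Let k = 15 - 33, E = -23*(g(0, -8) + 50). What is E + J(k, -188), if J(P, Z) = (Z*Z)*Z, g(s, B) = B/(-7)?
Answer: -46520938/7 ≈ -6.6458e+6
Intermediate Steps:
g(s, B) = -B/7 (g(s, B) = B*(-⅐) = -B/7)
E = -8234/7 (E = -23*(-⅐*(-8) + 50) = -23*(8/7 + 50) = -23*358/7 = -8234/7 ≈ -1176.3)
k = -18
J(P, Z) = Z³ (J(P, Z) = Z²*Z = Z³)
E + J(k, -188) = -8234/7 + (-188)³ = -8234/7 - 6644672 = -46520938/7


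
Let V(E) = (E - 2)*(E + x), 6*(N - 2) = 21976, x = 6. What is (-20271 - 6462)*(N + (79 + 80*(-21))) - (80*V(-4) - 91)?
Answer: -55166950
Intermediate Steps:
N = 10994/3 (N = 2 + (⅙)*21976 = 2 + 10988/3 = 10994/3 ≈ 3664.7)
V(E) = (-2 + E)*(6 + E) (V(E) = (E - 2)*(E + 6) = (-2 + E)*(6 + E))
(-20271 - 6462)*(N + (79 + 80*(-21))) - (80*V(-4) - 91) = (-20271 - 6462)*(10994/3 + (79 + 80*(-21))) - (80*(-12 + (-4)² + 4*(-4)) - 91) = -26733*(10994/3 + (79 - 1680)) - (80*(-12 + 16 - 16) - 91) = -26733*(10994/3 - 1601) - (80*(-12) - 91) = -26733*6191/3 - (-960 - 91) = -55168001 - 1*(-1051) = -55168001 + 1051 = -55166950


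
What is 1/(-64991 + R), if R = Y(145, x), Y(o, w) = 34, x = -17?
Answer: -1/64957 ≈ -1.5395e-5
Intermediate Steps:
R = 34
1/(-64991 + R) = 1/(-64991 + 34) = 1/(-64957) = -1/64957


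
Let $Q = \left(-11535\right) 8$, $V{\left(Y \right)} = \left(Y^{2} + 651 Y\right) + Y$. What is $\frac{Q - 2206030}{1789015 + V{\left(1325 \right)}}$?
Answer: $- \frac{229831}{440854} \approx -0.52133$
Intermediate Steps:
$V{\left(Y \right)} = Y^{2} + 652 Y$
$Q = -92280$
$\frac{Q - 2206030}{1789015 + V{\left(1325 \right)}} = \frac{-92280 - 2206030}{1789015 + 1325 \left(652 + 1325\right)} = - \frac{2298310}{1789015 + 1325 \cdot 1977} = - \frac{2298310}{1789015 + 2619525} = - \frac{2298310}{4408540} = \left(-2298310\right) \frac{1}{4408540} = - \frac{229831}{440854}$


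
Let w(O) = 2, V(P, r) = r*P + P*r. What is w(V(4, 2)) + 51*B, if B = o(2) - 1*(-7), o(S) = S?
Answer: 461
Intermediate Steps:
V(P, r) = 2*P*r (V(P, r) = P*r + P*r = 2*P*r)
B = 9 (B = 2 - 1*(-7) = 2 + 7 = 9)
w(V(4, 2)) + 51*B = 2 + 51*9 = 2 + 459 = 461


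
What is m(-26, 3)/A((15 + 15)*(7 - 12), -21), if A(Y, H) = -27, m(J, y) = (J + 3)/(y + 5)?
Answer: 23/216 ≈ 0.10648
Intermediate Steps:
m(J, y) = (3 + J)/(5 + y)
m(-26, 3)/A((15 + 15)*(7 - 12), -21) = ((3 - 26)/(5 + 3))/(-27) = (-23/8)*(-1/27) = ((⅛)*(-23))*(-1/27) = -23/8*(-1/27) = 23/216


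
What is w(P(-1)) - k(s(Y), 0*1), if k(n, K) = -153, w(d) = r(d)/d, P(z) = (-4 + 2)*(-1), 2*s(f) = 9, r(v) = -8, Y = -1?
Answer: 149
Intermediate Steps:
s(f) = 9/2 (s(f) = (½)*9 = 9/2)
P(z) = 2 (P(z) = -2*(-1) = 2)
w(d) = -8/d
w(P(-1)) - k(s(Y), 0*1) = -8/2 - 1*(-153) = -8*½ + 153 = -4 + 153 = 149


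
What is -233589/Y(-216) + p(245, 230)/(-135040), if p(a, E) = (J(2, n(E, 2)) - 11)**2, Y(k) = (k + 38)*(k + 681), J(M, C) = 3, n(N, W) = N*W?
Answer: 8213167/2910745 ≈ 2.8217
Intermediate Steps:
Y(k) = (38 + k)*(681 + k)
p(a, E) = 64 (p(a, E) = (3 - 11)**2 = (-8)**2 = 64)
-233589/Y(-216) + p(245, 230)/(-135040) = -233589/(25878 + (-216)**2 + 719*(-216)) + 64/(-135040) = -233589/(25878 + 46656 - 155304) + 64*(-1/135040) = -233589/(-82770) - 1/2110 = -233589*(-1/82770) - 1/2110 = 77863/27590 - 1/2110 = 8213167/2910745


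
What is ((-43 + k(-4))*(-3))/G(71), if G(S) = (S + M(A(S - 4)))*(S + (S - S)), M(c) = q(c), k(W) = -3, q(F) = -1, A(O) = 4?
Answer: 69/2485 ≈ 0.027767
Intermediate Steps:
M(c) = -1
G(S) = S*(-1 + S) (G(S) = (S - 1)*(S + (S - S)) = (-1 + S)*(S + 0) = (-1 + S)*S = S*(-1 + S))
((-43 + k(-4))*(-3))/G(71) = ((-43 - 3)*(-3))/((71*(-1 + 71))) = (-46*(-3))/((71*70)) = 138/4970 = 138*(1/4970) = 69/2485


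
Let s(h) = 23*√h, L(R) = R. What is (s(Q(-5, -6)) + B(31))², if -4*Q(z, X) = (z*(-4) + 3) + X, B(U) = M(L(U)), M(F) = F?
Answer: -5149/4 + 713*I*√17 ≈ -1287.3 + 2939.8*I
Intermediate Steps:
B(U) = U
Q(z, X) = -¾ + z - X/4 (Q(z, X) = -((z*(-4) + 3) + X)/4 = -((-4*z + 3) + X)/4 = -((3 - 4*z) + X)/4 = -(3 + X - 4*z)/4 = -¾ + z - X/4)
(s(Q(-5, -6)) + B(31))² = (23*√(-¾ - 5 - ¼*(-6)) + 31)² = (23*√(-¾ - 5 + 3/2) + 31)² = (23*√(-17/4) + 31)² = (23*(I*√17/2) + 31)² = (23*I*√17/2 + 31)² = (31 + 23*I*√17/2)²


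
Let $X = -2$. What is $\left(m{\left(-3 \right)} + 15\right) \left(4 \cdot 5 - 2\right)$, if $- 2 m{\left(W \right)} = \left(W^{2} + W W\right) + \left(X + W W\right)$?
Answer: $45$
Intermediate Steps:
$m{\left(W \right)} = 1 - \frac{3 W^{2}}{2}$ ($m{\left(W \right)} = - \frac{\left(W^{2} + W W\right) + \left(-2 + W W\right)}{2} = - \frac{\left(W^{2} + W^{2}\right) + \left(-2 + W^{2}\right)}{2} = - \frac{2 W^{2} + \left(-2 + W^{2}\right)}{2} = - \frac{-2 + 3 W^{2}}{2} = 1 - \frac{3 W^{2}}{2}$)
$\left(m{\left(-3 \right)} + 15\right) \left(4 \cdot 5 - 2\right) = \left(\left(1 - \frac{3 \left(-3\right)^{2}}{2}\right) + 15\right) \left(4 \cdot 5 - 2\right) = \left(\left(1 - \frac{27}{2}\right) + 15\right) \left(20 - 2\right) = \left(\left(1 - \frac{27}{2}\right) + 15\right) 18 = \left(- \frac{25}{2} + 15\right) 18 = \frac{5}{2} \cdot 18 = 45$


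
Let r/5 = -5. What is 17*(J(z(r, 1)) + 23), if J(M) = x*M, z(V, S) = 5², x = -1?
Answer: -34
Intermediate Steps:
r = -25 (r = 5*(-5) = -25)
z(V, S) = 25
J(M) = -M
17*(J(z(r, 1)) + 23) = 17*(-1*25 + 23) = 17*(-25 + 23) = 17*(-2) = -34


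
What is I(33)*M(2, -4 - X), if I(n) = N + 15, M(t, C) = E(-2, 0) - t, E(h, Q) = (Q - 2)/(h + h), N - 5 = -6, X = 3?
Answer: -21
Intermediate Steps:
N = -1 (N = 5 - 6 = -1)
E(h, Q) = (-2 + Q)/(2*h) (E(h, Q) = (-2 + Q)/((2*h)) = (-2 + Q)*(1/(2*h)) = (-2 + Q)/(2*h))
M(t, C) = ½ - t (M(t, C) = (½)*(-2 + 0)/(-2) - t = (½)*(-½)*(-2) - t = ½ - t)
I(n) = 14 (I(n) = -1 + 15 = 14)
I(33)*M(2, -4 - X) = 14*(½ - 1*2) = 14*(½ - 2) = 14*(-3/2) = -21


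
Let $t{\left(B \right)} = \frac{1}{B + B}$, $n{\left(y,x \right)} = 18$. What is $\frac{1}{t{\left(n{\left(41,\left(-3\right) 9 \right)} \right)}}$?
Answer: $36$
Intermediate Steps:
$t{\left(B \right)} = \frac{1}{2 B}$
$\frac{1}{t{\left(n{\left(41,\left(-3\right) 9 \right)} \right)}} = \frac{1}{\frac{1}{2} \cdot \frac{1}{18}} = \frac{1}{\frac{1}{36}} = 36$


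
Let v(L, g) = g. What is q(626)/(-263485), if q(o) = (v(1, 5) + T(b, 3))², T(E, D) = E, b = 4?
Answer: -81/263485 ≈ -0.00030742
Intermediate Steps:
q(o) = 81 (q(o) = (5 + 4)² = 9² = 81)
q(626)/(-263485) = 81/(-263485) = 81*(-1/263485) = -81/263485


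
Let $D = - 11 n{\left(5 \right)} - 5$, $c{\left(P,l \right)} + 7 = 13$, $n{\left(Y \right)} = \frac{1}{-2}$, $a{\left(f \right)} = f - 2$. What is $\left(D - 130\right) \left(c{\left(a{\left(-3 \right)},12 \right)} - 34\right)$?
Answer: $3626$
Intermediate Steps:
$a{\left(f \right)} = -2 + f$ ($a{\left(f \right)} = f - 2 = -2 + f$)
$n{\left(Y \right)} = - \frac{1}{2}$
$c{\left(P,l \right)} = 6$ ($c{\left(P,l \right)} = -7 + 13 = 6$)
$D = \frac{1}{2}$ ($D = \left(-11\right) \left(- \frac{1}{2}\right) - 5 = \frac{11}{2} - 5 = \frac{1}{2} \approx 0.5$)
$\left(D - 130\right) \left(c{\left(a{\left(-3 \right)},12 \right)} - 34\right) = \left(\frac{1}{2} - 130\right) \left(6 - 34\right) = \left(- \frac{259}{2}\right) \left(-28\right) = 3626$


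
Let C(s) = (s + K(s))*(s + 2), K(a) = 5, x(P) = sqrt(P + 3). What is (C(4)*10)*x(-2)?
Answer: 540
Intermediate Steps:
x(P) = sqrt(3 + P)
C(s) = (2 + s)*(5 + s) (C(s) = (s + 5)*(s + 2) = (5 + s)*(2 + s) = (2 + s)*(5 + s))
(C(4)*10)*x(-2) = ((10 + 4**2 + 7*4)*10)*sqrt(3 - 2) = ((10 + 16 + 28)*10)*sqrt(1) = (54*10)*1 = 540*1 = 540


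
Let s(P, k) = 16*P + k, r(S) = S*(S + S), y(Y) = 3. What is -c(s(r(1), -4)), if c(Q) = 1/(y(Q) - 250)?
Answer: 1/247 ≈ 0.0040486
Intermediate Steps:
r(S) = 2*S**2 (r(S) = S*(2*S) = 2*S**2)
s(P, k) = k + 16*P
c(Q) = -1/247 (c(Q) = 1/(3 - 250) = 1/(-247) = -1/247)
-c(s(r(1), -4)) = -1*(-1/247) = 1/247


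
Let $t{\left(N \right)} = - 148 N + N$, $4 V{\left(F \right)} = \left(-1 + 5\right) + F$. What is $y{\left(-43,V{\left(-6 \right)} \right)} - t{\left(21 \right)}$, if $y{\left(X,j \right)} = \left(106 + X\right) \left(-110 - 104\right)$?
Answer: $-10395$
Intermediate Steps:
$V{\left(F \right)} = 1 + \frac{F}{4}$ ($V{\left(F \right)} = \frac{\left(-1 + 5\right) + F}{4} = \frac{4 + F}{4} = 1 + \frac{F}{4}$)
$t{\left(N \right)} = - 147 N$
$y{\left(X,j \right)} = -22684 - 214 X$ ($y{\left(X,j \right)} = \left(106 + X\right) \left(-214\right) = -22684 - 214 X$)
$y{\left(-43,V{\left(-6 \right)} \right)} - t{\left(21 \right)} = \left(-22684 - -9202\right) - \left(-147\right) 21 = \left(-22684 + 9202\right) - -3087 = -13482 + 3087 = -10395$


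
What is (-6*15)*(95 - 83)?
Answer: -1080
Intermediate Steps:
(-6*15)*(95 - 83) = -90*12 = -1080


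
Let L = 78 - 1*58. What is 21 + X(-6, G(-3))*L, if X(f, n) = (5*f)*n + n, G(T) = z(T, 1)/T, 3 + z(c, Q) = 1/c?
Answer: -5611/9 ≈ -623.44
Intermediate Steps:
z(c, Q) = -3 + 1/c
L = 20 (L = 78 - 58 = 20)
G(T) = (-3 + 1/T)/T
X(f, n) = n + 5*f*n (X(f, n) = 5*f*n + n = n + 5*f*n)
21 + X(-6, G(-3))*L = 21 + (((1 - 3*(-3))/(-3)**2)*(1 + 5*(-6)))*20 = 21 + (((1 + 9)/9)*(1 - 30))*20 = 21 + (((1/9)*10)*(-29))*20 = 21 + ((10/9)*(-29))*20 = 21 - 290/9*20 = 21 - 5800/9 = -5611/9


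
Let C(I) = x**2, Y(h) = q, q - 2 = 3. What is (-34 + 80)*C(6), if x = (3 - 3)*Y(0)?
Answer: 0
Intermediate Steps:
q = 5 (q = 2 + 3 = 5)
Y(h) = 5
x = 0 (x = (3 - 3)*5 = 0*5 = 0)
C(I) = 0 (C(I) = 0**2 = 0)
(-34 + 80)*C(6) = (-34 + 80)*0 = 46*0 = 0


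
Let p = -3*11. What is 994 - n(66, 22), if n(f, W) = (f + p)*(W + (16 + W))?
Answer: -986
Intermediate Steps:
p = -33
n(f, W) = (-33 + f)*(16 + 2*W) (n(f, W) = (f - 33)*(W + (16 + W)) = (-33 + f)*(16 + 2*W))
994 - n(66, 22) = 994 - (-528 - 66*22 + 16*66 + 2*22*66) = 994 - (-528 - 1452 + 1056 + 2904) = 994 - 1*1980 = 994 - 1980 = -986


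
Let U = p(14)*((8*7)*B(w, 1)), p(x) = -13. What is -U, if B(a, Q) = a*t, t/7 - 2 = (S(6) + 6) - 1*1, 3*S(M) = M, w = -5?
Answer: -229320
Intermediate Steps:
S(M) = M/3
t = 63 (t = 14 + 7*(((⅓)*6 + 6) - 1*1) = 14 + 7*((2 + 6) - 1) = 14 + 7*(8 - 1) = 14 + 7*7 = 14 + 49 = 63)
B(a, Q) = 63*a (B(a, Q) = a*63 = 63*a)
U = 229320 (U = -13*8*7*63*(-5) = -728*(-315) = -13*(-17640) = 229320)
-U = -1*229320 = -229320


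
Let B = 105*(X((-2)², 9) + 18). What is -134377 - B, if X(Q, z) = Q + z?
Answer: -137632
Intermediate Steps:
B = 3255 (B = 105*(((-2)² + 9) + 18) = 105*((4 + 9) + 18) = 105*(13 + 18) = 105*31 = 3255)
-134377 - B = -134377 - 1*3255 = -134377 - 3255 = -137632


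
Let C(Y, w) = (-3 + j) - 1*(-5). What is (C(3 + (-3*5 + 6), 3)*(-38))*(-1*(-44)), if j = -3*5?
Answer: 21736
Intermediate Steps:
j = -15
C(Y, w) = -13 (C(Y, w) = (-3 - 15) - 1*(-5) = -18 + 5 = -13)
(C(3 + (-3*5 + 6), 3)*(-38))*(-1*(-44)) = (-13*(-38))*(-1*(-44)) = 494*44 = 21736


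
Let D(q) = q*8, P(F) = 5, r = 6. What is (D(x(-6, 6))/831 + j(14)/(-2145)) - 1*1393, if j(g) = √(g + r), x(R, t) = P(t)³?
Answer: -1156583/831 - 2*√5/2145 ≈ -1391.8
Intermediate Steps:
x(R, t) = 125 (x(R, t) = 5³ = 125)
j(g) = √(6 + g) (j(g) = √(g + 6) = √(6 + g))
D(q) = 8*q
(D(x(-6, 6))/831 + j(14)/(-2145)) - 1*1393 = ((8*125)/831 + √(6 + 14)/(-2145)) - 1*1393 = (1000*(1/831) + √20*(-1/2145)) - 1393 = (1000/831 + (2*√5)*(-1/2145)) - 1393 = (1000/831 - 2*√5/2145) - 1393 = -1156583/831 - 2*√5/2145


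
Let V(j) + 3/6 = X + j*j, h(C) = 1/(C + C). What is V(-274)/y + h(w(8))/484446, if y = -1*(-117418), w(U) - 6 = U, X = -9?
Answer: 72731339705/113765360856 ≈ 0.63931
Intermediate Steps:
w(U) = 6 + U
h(C) = 1/(2*C)
V(j) = -19/2 + j**2 (V(j) = -1/2 + (-9 + j*j) = -1/2 + (-9 + j**2) = -19/2 + j**2)
y = 117418
V(-274)/y + h(w(8))/484446 = (-19/2 + (-274)**2)/117418 + (1/(2*(6 + 8)))/484446 = (-19/2 + 75076)*(1/117418) + ((1/2)/14)*(1/484446) = (150133/2)*(1/117418) + ((1/2)*(1/14))*(1/484446) = 150133/234836 + (1/28)*(1/484446) = 150133/234836 + 1/13564488 = 72731339705/113765360856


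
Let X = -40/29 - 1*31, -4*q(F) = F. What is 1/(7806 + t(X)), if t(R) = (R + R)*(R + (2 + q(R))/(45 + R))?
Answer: 205204/2021473105 ≈ 0.00010151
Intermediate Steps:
q(F) = -F/4
X = -939/29 (X = -40*1/29 - 31 = -40/29 - 31 = -939/29 ≈ -32.379)
t(R) = 2*R*(R + (2 - R/4)/(45 + R)) (t(R) = (R + R)*(R + (2 - R/4)/(45 + R)) = (2*R)*(R + (2 - R/4)/(45 + R)) = 2*R*(R + (2 - R/4)/(45 + R)))
1/(7806 + t(X)) = 1/(7806 + (1/2)*(-939/29)*(8 + 4*(-939/29)**2 + 179*(-939/29))/(45 - 939/29)) = 1/(7806 + (1/2)*(-939/29)*(8 + 4*(881721/841) - 168081/29)/(366/29)) = 1/(7806 + (1/2)*(-939/29)*(29/366)*(8 + 3526884/841 - 168081/29)) = 1/(7806 + (1/2)*(-939/29)*(29/366)*(-1340737/841)) = 1/(7806 + 419650681/205204) = 1/(2021473105/205204) = 205204/2021473105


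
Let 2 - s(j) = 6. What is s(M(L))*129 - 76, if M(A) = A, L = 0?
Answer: -592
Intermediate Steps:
s(j) = -4 (s(j) = 2 - 1*6 = 2 - 6 = -4)
s(M(L))*129 - 76 = -4*129 - 76 = -516 - 76 = -592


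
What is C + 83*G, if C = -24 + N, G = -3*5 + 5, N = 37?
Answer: -817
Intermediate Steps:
G = -10 (G = -15 + 5 = -10)
C = 13 (C = -24 + 37 = 13)
C + 83*G = 13 + 83*(-10) = 13 - 830 = -817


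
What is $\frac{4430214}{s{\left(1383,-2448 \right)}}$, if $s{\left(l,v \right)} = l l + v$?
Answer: $\frac{492246}{212249} \approx 2.3192$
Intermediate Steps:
$s{\left(l,v \right)} = v + l^{2}$ ($s{\left(l,v \right)} = l^{2} + v = v + l^{2}$)
$\frac{4430214}{s{\left(1383,-2448 \right)}} = \frac{4430214}{-2448 + 1383^{2}} = \frac{4430214}{-2448 + 1912689} = \frac{4430214}{1910241} = 4430214 \cdot \frac{1}{1910241} = \frac{492246}{212249}$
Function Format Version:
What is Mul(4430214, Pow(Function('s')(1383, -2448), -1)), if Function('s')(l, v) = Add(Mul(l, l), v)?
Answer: Rational(492246, 212249) ≈ 2.3192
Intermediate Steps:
Function('s')(l, v) = Add(v, Pow(l, 2)) (Function('s')(l, v) = Add(Pow(l, 2), v) = Add(v, Pow(l, 2)))
Mul(4430214, Pow(Function('s')(1383, -2448), -1)) = Mul(4430214, Pow(Add(-2448, Pow(1383, 2)), -1)) = Mul(4430214, Pow(Add(-2448, 1912689), -1)) = Mul(4430214, Pow(1910241, -1)) = Mul(4430214, Rational(1, 1910241)) = Rational(492246, 212249)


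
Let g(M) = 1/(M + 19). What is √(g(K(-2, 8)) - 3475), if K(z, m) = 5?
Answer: I*√500394/12 ≈ 58.949*I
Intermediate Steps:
g(M) = 1/(19 + M)
√(g(K(-2, 8)) - 3475) = √(1/(19 + 5) - 3475) = √(1/24 - 3475) = √(-83399/24) = I*√500394/12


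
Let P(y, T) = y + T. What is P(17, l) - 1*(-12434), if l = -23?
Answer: 12428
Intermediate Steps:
P(y, T) = T + y
P(17, l) - 1*(-12434) = (-23 + 17) - 1*(-12434) = -6 + 12434 = 12428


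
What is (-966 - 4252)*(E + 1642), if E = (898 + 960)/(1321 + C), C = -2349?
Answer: -2199540931/257 ≈ -8.5585e+6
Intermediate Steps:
E = -929/514 (E = (898 + 960)/(1321 - 2349) = 1858/(-1028) = 1858*(-1/1028) = -929/514 ≈ -1.8074)
(-966 - 4252)*(E + 1642) = (-966 - 4252)*(-929/514 + 1642) = -5218*843059/514 = -2199540931/257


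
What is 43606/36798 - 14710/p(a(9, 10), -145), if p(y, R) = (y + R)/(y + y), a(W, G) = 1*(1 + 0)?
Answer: 45369851/220788 ≈ 205.49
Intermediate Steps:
a(W, G) = 1 (a(W, G) = 1*1 = 1)
p(y, R) = (R + y)/(2*y) (p(y, R) = (R + y)/((2*y)) = (R + y)*(1/(2*y)) = (R + y)/(2*y))
43606/36798 - 14710/p(a(9, 10), -145) = 43606/36798 - 14710*2/(-145 + 1) = 43606*(1/36798) - 14710/((½)*1*(-144)) = 21803/18399 - 14710/(-72) = 21803/18399 - 14710*(-1/72) = 21803/18399 + 7355/36 = 45369851/220788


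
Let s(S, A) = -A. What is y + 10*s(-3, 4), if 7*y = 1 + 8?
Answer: -271/7 ≈ -38.714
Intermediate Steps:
y = 9/7 (y = (1 + 8)/7 = (⅐)*9 = 9/7 ≈ 1.2857)
y + 10*s(-3, 4) = 9/7 + 10*(-1*4) = 9/7 + 10*(-4) = 9/7 - 40 = -271/7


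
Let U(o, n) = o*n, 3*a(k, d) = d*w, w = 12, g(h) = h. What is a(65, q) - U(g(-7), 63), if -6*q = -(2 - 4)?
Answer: 1319/3 ≈ 439.67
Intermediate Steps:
q = -⅓ (q = -(-1)*(2 - 4)/6 = -(-1)*(-2)/6 = -⅙*2 = -⅓ ≈ -0.33333)
a(k, d) = 4*d (a(k, d) = (d*12)/3 = (12*d)/3 = 4*d)
U(o, n) = n*o
a(65, q) - U(g(-7), 63) = 4*(-⅓) - 63*(-7) = -4/3 - 1*(-441) = -4/3 + 441 = 1319/3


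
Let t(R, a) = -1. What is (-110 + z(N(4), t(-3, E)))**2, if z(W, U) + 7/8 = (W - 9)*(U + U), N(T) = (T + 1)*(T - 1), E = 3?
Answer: 966289/64 ≈ 15098.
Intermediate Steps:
N(T) = (1 + T)*(-1 + T)
z(W, U) = -7/8 + 2*U*(-9 + W) (z(W, U) = -7/8 + (W - 9)*(U + U) = -7/8 + (-9 + W)*(2*U) = -7/8 + 2*U*(-9 + W))
(-110 + z(N(4), t(-3, E)))**2 = (-110 + (-7/8 - 18*(-1) + 2*(-1)*(-1 + 4**2)))**2 = (-110 + (-7/8 + 18 + 2*(-1)*(-1 + 16)))**2 = (-110 + (-7/8 + 18 + 2*(-1)*15))**2 = (-110 + (-7/8 + 18 - 30))**2 = (-110 - 103/8)**2 = (-983/8)**2 = 966289/64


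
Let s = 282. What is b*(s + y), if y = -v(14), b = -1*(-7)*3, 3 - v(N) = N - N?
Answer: 5859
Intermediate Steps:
v(N) = 3 (v(N) = 3 - (N - N) = 3 - 1*0 = 3 + 0 = 3)
b = 21 (b = 7*3 = 21)
y = -3 (y = -1*3 = -3)
b*(s + y) = 21*(282 - 3) = 21*279 = 5859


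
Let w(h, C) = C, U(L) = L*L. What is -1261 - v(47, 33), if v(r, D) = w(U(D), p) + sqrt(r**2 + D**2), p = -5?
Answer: -1256 - sqrt(3298) ≈ -1313.4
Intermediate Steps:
U(L) = L**2
v(r, D) = -5 + sqrt(D**2 + r**2) (v(r, D) = -5 + sqrt(r**2 + D**2) = -5 + sqrt(D**2 + r**2))
-1261 - v(47, 33) = -1261 - (-5 + sqrt(33**2 + 47**2)) = -1261 - (-5 + sqrt(1089 + 2209)) = -1261 - (-5 + sqrt(3298)) = -1261 + (5 - sqrt(3298)) = -1256 - sqrt(3298)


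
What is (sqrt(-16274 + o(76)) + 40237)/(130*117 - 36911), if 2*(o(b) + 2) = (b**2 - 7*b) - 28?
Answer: -40237/21701 - 2*I*sqrt(3417)/21701 ≈ -1.8542 - 0.0053873*I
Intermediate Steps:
o(b) = -16 + b**2/2 - 7*b/2 (o(b) = -2 + ((b**2 - 7*b) - 28)/2 = -2 + (-28 + b**2 - 7*b)/2 = -2 + (-14 + b**2/2 - 7*b/2) = -16 + b**2/2 - 7*b/2)
(sqrt(-16274 + o(76)) + 40237)/(130*117 - 36911) = (sqrt(-16274 + (-16 + (1/2)*76**2 - 7/2*76)) + 40237)/(130*117 - 36911) = (sqrt(-16274 + (-16 + (1/2)*5776 - 266)) + 40237)/(15210 - 36911) = (sqrt(-16274 + (-16 + 2888 - 266)) + 40237)/(-21701) = (sqrt(-16274 + 2606) + 40237)*(-1/21701) = (sqrt(-13668) + 40237)*(-1/21701) = (2*I*sqrt(3417) + 40237)*(-1/21701) = (40237 + 2*I*sqrt(3417))*(-1/21701) = -40237/21701 - 2*I*sqrt(3417)/21701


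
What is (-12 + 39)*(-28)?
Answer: -756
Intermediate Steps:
(-12 + 39)*(-28) = 27*(-28) = -756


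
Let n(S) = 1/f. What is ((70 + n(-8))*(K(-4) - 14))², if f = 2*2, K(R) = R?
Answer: 6395841/4 ≈ 1.5990e+6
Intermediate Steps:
f = 4
n(S) = ¼ (n(S) = 1/4 = ¼)
((70 + n(-8))*(K(-4) - 14))² = ((70 + ¼)*(-4 - 14))² = ((281/4)*(-18))² = (-2529/2)² = 6395841/4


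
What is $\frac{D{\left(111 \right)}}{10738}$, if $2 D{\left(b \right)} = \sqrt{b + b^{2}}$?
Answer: $\frac{\sqrt{777}}{5369} \approx 0.0051918$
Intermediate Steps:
$D{\left(b \right)} = \frac{\sqrt{b + b^{2}}}{2}$
$\frac{D{\left(111 \right)}}{10738} = \frac{\frac{1}{2} \sqrt{111 \left(1 + 111\right)}}{10738} = \frac{\sqrt{111 \cdot 112}}{2} \cdot \frac{1}{10738} = \frac{\sqrt{12432}}{2} \cdot \frac{1}{10738} = \frac{4 \sqrt{777}}{2} \cdot \frac{1}{10738} = 2 \sqrt{777} \cdot \frac{1}{10738} = \frac{\sqrt{777}}{5369}$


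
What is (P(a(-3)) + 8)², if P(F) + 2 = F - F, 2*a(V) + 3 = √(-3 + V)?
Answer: 36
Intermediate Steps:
a(V) = -3/2 + √(-3 + V)/2
P(F) = -2 (P(F) = -2 + (F - F) = -2 + 0 = -2)
(P(a(-3)) + 8)² = (-2 + 8)² = 6² = 36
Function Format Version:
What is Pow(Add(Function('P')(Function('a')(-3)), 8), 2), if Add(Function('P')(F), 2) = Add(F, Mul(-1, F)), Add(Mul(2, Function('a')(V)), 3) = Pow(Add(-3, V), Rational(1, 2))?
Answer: 36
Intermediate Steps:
Function('a')(V) = Add(Rational(-3, 2), Mul(Rational(1, 2), Pow(Add(-3, V), Rational(1, 2))))
Function('P')(F) = -2 (Function('P')(F) = Add(-2, Add(F, Mul(-1, F))) = Add(-2, 0) = -2)
Pow(Add(Function('P')(Function('a')(-3)), 8), 2) = Pow(Add(-2, 8), 2) = Pow(6, 2) = 36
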